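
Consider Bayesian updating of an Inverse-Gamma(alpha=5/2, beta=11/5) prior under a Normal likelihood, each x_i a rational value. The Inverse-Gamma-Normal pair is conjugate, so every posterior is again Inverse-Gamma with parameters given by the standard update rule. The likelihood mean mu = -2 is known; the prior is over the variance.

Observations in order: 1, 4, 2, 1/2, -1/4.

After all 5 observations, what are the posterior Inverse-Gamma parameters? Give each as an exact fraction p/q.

obs 1: x=1 → posterior Inverse-Gamma(3, 67/10)
obs 2: x=4 → posterior Inverse-Gamma(7/2, 247/10)
obs 3: x=2 → posterior Inverse-Gamma(4, 327/10)
obs 4: x=1/2 → posterior Inverse-Gamma(9/2, 1433/40)
obs 5: x=-1/4 → posterior Inverse-Gamma(5, 5977/160)

alpha=5, beta=5977/160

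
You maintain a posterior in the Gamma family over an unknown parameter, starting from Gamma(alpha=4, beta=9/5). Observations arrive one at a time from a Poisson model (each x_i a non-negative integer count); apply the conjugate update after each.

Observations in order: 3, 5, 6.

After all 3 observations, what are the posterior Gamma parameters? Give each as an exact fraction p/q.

obs 1: x=3 → posterior Gamma(7, 14/5)
obs 2: x=5 → posterior Gamma(12, 19/5)
obs 3: x=6 → posterior Gamma(18, 24/5)

alpha=18, beta=24/5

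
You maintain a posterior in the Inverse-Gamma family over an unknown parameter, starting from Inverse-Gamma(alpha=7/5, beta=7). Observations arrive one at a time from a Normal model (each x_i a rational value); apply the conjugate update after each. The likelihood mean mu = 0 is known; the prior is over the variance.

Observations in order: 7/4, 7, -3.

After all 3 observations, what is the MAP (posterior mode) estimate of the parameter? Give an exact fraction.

obs 1: x=7/4 → posterior Inverse-Gamma(19/10, 273/32)
obs 2: x=7 → posterior Inverse-Gamma(12/5, 1057/32)
obs 3: x=-3 → posterior Inverse-Gamma(29/10, 1201/32)

6005/624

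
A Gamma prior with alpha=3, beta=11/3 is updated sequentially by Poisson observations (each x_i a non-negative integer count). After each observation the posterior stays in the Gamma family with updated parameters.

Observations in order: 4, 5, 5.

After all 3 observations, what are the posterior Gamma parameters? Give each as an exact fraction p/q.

alpha=17, beta=20/3

obs 1: x=4 → posterior Gamma(7, 14/3)
obs 2: x=5 → posterior Gamma(12, 17/3)
obs 3: x=5 → posterior Gamma(17, 20/3)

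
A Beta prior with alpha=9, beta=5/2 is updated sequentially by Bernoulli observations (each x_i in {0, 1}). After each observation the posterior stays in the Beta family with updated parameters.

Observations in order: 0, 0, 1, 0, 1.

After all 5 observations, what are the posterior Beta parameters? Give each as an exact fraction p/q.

alpha=11, beta=11/2

obs 1: x=0 → posterior Beta(9, 7/2)
obs 2: x=0 → posterior Beta(9, 9/2)
obs 3: x=1 → posterior Beta(10, 9/2)
obs 4: x=0 → posterior Beta(10, 11/2)
obs 5: x=1 → posterior Beta(11, 11/2)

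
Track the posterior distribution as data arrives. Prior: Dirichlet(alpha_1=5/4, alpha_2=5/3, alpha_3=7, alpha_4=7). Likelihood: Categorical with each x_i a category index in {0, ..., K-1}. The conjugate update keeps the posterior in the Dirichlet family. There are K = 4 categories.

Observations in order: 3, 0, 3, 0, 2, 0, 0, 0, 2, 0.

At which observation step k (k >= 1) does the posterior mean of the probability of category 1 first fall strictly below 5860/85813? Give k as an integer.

k = 8

obs 1: x=3 → posterior Dirichlet(5/4, 5/3, 7, 8)
obs 2: x=0 → posterior Dirichlet(9/4, 5/3, 7, 8)
obs 3: x=3 → posterior Dirichlet(9/4, 5/3, 7, 9)
obs 4: x=0 → posterior Dirichlet(13/4, 5/3, 7, 9)
obs 5: x=2 → posterior Dirichlet(13/4, 5/3, 8, 9)
obs 6: x=0 → posterior Dirichlet(17/4, 5/3, 8, 9)
obs 7: x=0 → posterior Dirichlet(21/4, 5/3, 8, 9)
obs 8: x=0 → posterior Dirichlet(25/4, 5/3, 8, 9)
obs 9: x=2 → posterior Dirichlet(25/4, 5/3, 9, 9)
obs 10: x=0 → posterior Dirichlet(29/4, 5/3, 9, 9)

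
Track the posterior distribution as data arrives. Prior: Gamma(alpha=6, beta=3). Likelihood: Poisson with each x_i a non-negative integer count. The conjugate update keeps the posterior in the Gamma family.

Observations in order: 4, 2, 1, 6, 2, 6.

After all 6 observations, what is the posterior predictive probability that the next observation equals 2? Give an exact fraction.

10990300293574571281483741941/50000000000000000000000000000

obs 1: x=4 → posterior Gamma(10, 4)
obs 2: x=2 → posterior Gamma(12, 5)
obs 3: x=1 → posterior Gamma(13, 6)
obs 4: x=6 → posterior Gamma(19, 7)
obs 5: x=2 → posterior Gamma(21, 8)
obs 6: x=6 → posterior Gamma(27, 9)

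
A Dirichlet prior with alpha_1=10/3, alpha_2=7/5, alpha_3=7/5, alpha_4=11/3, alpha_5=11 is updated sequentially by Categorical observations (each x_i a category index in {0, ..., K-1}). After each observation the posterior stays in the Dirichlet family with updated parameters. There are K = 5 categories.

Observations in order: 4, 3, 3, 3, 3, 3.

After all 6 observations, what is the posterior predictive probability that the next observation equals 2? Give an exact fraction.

obs 1: x=4 → posterior Dirichlet(10/3, 7/5, 7/5, 11/3, 12)
obs 2: x=3 → posterior Dirichlet(10/3, 7/5, 7/5, 14/3, 12)
obs 3: x=3 → posterior Dirichlet(10/3, 7/5, 7/5, 17/3, 12)
obs 4: x=3 → posterior Dirichlet(10/3, 7/5, 7/5, 20/3, 12)
obs 5: x=3 → posterior Dirichlet(10/3, 7/5, 7/5, 23/3, 12)
obs 6: x=3 → posterior Dirichlet(10/3, 7/5, 7/5, 26/3, 12)

7/134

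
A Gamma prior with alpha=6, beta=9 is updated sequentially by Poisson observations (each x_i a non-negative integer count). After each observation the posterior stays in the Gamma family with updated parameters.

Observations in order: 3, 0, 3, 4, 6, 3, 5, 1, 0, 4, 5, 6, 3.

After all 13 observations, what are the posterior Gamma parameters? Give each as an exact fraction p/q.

alpha=49, beta=22

obs 1: x=3 → posterior Gamma(9, 10)
obs 2: x=0 → posterior Gamma(9, 11)
obs 3: x=3 → posterior Gamma(12, 12)
obs 4: x=4 → posterior Gamma(16, 13)
obs 5: x=6 → posterior Gamma(22, 14)
obs 6: x=3 → posterior Gamma(25, 15)
obs 7: x=5 → posterior Gamma(30, 16)
obs 8: x=1 → posterior Gamma(31, 17)
obs 9: x=0 → posterior Gamma(31, 18)
obs 10: x=4 → posterior Gamma(35, 19)
obs 11: x=5 → posterior Gamma(40, 20)
obs 12: x=6 → posterior Gamma(46, 21)
obs 13: x=3 → posterior Gamma(49, 22)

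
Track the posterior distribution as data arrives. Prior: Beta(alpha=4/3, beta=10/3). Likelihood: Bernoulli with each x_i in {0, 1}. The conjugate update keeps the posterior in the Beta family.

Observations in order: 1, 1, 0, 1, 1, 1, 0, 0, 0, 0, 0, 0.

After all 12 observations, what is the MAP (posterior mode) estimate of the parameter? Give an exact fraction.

obs 1: x=1 → posterior Beta(7/3, 10/3)
obs 2: x=1 → posterior Beta(10/3, 10/3)
obs 3: x=0 → posterior Beta(10/3, 13/3)
obs 4: x=1 → posterior Beta(13/3, 13/3)
obs 5: x=1 → posterior Beta(16/3, 13/3)
obs 6: x=1 → posterior Beta(19/3, 13/3)
obs 7: x=0 → posterior Beta(19/3, 16/3)
obs 8: x=0 → posterior Beta(19/3, 19/3)
obs 9: x=0 → posterior Beta(19/3, 22/3)
obs 10: x=0 → posterior Beta(19/3, 25/3)
obs 11: x=0 → posterior Beta(19/3, 28/3)
obs 12: x=0 → posterior Beta(19/3, 31/3)

4/11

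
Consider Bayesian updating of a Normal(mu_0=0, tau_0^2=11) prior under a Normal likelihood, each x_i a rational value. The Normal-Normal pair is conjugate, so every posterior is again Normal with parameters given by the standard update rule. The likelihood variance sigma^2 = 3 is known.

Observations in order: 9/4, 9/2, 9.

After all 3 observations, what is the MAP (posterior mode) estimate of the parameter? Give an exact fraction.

obs 1: x=9/4 → posterior Normal(99/56, 33/14)
obs 2: x=9/2 → posterior Normal(297/100, 33/25)
obs 3: x=9 → posterior Normal(77/16, 11/12)

77/16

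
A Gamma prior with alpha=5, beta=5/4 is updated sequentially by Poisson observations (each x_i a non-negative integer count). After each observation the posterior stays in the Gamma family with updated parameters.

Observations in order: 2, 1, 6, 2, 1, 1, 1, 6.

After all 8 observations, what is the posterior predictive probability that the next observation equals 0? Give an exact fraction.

obs 1: x=2 → posterior Gamma(7, 9/4)
obs 2: x=1 → posterior Gamma(8, 13/4)
obs 3: x=6 → posterior Gamma(14, 17/4)
obs 4: x=2 → posterior Gamma(16, 21/4)
obs 5: x=1 → posterior Gamma(17, 25/4)
obs 6: x=1 → posterior Gamma(18, 29/4)
obs 7: x=1 → posterior Gamma(19, 33/4)
obs 8: x=6 → posterior Gamma(25, 37/4)

1603404513114153724313506335083015711557/20873554875923477449109855954682643681001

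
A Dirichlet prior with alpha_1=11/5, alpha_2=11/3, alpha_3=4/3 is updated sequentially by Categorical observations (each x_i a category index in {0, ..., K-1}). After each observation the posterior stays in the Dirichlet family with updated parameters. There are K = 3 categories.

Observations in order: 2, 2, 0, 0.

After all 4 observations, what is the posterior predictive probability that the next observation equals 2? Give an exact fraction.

25/84

obs 1: x=2 → posterior Dirichlet(11/5, 11/3, 7/3)
obs 2: x=2 → posterior Dirichlet(11/5, 11/3, 10/3)
obs 3: x=0 → posterior Dirichlet(16/5, 11/3, 10/3)
obs 4: x=0 → posterior Dirichlet(21/5, 11/3, 10/3)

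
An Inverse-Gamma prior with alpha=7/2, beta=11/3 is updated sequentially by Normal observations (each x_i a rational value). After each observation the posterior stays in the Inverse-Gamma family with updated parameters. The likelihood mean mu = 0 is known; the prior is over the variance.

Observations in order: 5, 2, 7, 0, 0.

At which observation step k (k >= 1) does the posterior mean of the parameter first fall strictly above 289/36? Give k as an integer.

k = 3

obs 1: x=5 → posterior Inverse-Gamma(4, 97/6)
obs 2: x=2 → posterior Inverse-Gamma(9/2, 109/6)
obs 3: x=7 → posterior Inverse-Gamma(5, 128/3)
obs 4: x=0 → posterior Inverse-Gamma(11/2, 128/3)
obs 5: x=0 → posterior Inverse-Gamma(6, 128/3)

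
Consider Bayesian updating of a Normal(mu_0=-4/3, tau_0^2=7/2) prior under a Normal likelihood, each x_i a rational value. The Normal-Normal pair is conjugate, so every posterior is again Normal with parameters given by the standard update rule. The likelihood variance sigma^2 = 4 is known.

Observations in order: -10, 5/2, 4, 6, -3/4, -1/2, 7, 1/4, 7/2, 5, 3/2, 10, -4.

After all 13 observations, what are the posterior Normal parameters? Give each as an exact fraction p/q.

mu_0=965/594, tau_0^2=28/99

obs 1: x=-10 → posterior Normal(-242/45, 28/15)
obs 2: x=5/2 → posterior Normal(-379/132, 14/11)
obs 3: x=4 → posterior Normal(-211/174, 28/29)
obs 4: x=6 → posterior Normal(41/216, 7/9)
obs 5: x=-3/4 → posterior Normal(19/516, 28/43)
obs 6: x=-1/2 → posterior Normal(-23/600, 14/25)
obs 7: x=7 → posterior Normal(565/684, 28/57)
obs 8: x=1/4 → posterior Normal(293/384, 7/16)
obs 9: x=7/2 → posterior Normal(220/213, 28/71)
obs 10: x=5 → posterior Normal(25/18, 14/39)
obs 11: x=3/2 → posterior Normal(713/510, 28/85)
obs 12: x=10 → posterior Normal(1133/552, 7/23)
obs 13: x=-4 → posterior Normal(965/594, 28/99)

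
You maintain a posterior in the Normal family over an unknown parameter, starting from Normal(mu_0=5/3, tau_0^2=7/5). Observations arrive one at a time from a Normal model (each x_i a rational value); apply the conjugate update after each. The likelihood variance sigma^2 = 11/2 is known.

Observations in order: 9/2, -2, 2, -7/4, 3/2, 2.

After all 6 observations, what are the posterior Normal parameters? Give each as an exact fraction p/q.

obs 1: x=9/2 → posterior Normal(464/207, 77/69)
obs 2: x=-2 → posterior Normal(380/249, 77/83)
obs 3: x=2 → posterior Normal(464/291, 77/97)
obs 4: x=-7/4 → posterior Normal(781/666, 77/111)
obs 5: x=3/2 → posterior Normal(907/750, 77/125)
obs 6: x=2 → posterior Normal(1075/834, 77/139)

mu_0=1075/834, tau_0^2=77/139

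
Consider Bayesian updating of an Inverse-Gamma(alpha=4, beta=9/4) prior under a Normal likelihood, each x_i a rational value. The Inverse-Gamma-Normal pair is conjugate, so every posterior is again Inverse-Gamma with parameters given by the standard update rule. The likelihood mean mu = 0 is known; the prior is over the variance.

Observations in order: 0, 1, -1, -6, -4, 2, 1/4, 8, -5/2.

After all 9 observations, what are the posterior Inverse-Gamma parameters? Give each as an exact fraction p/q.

obs 1: x=0 → posterior Inverse-Gamma(9/2, 9/4)
obs 2: x=1 → posterior Inverse-Gamma(5, 11/4)
obs 3: x=-1 → posterior Inverse-Gamma(11/2, 13/4)
obs 4: x=-6 → posterior Inverse-Gamma(6, 85/4)
obs 5: x=-4 → posterior Inverse-Gamma(13/2, 117/4)
obs 6: x=2 → posterior Inverse-Gamma(7, 125/4)
obs 7: x=1/4 → posterior Inverse-Gamma(15/2, 1001/32)
obs 8: x=8 → posterior Inverse-Gamma(8, 2025/32)
obs 9: x=-5/2 → posterior Inverse-Gamma(17/2, 2125/32)

alpha=17/2, beta=2125/32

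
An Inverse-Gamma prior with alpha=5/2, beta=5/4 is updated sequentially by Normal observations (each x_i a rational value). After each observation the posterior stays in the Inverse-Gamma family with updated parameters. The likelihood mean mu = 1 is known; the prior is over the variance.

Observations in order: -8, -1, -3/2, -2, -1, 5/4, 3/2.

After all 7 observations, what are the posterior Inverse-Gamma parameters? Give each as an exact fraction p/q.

obs 1: x=-8 → posterior Inverse-Gamma(3, 167/4)
obs 2: x=-1 → posterior Inverse-Gamma(7/2, 175/4)
obs 3: x=-3/2 → posterior Inverse-Gamma(4, 375/8)
obs 4: x=-2 → posterior Inverse-Gamma(9/2, 411/8)
obs 5: x=-1 → posterior Inverse-Gamma(5, 427/8)
obs 6: x=5/4 → posterior Inverse-Gamma(11/2, 1709/32)
obs 7: x=3/2 → posterior Inverse-Gamma(6, 1713/32)

alpha=6, beta=1713/32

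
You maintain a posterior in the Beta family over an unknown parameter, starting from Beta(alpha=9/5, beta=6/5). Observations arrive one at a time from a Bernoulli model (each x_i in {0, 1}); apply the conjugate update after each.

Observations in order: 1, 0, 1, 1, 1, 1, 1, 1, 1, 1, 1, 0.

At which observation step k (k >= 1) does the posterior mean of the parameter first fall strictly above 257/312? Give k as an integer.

obs 1: x=1 → posterior Beta(14/5, 6/5)
obs 2: x=0 → posterior Beta(14/5, 11/5)
obs 3: x=1 → posterior Beta(19/5, 11/5)
obs 4: x=1 → posterior Beta(24/5, 11/5)
obs 5: x=1 → posterior Beta(29/5, 11/5)
obs 6: x=1 → posterior Beta(34/5, 11/5)
obs 7: x=1 → posterior Beta(39/5, 11/5)
obs 8: x=1 → posterior Beta(44/5, 11/5)
obs 9: x=1 → posterior Beta(49/5, 11/5)
obs 10: x=1 → posterior Beta(54/5, 11/5)
obs 11: x=1 → posterior Beta(59/5, 11/5)
obs 12: x=0 → posterior Beta(59/5, 16/5)

k = 10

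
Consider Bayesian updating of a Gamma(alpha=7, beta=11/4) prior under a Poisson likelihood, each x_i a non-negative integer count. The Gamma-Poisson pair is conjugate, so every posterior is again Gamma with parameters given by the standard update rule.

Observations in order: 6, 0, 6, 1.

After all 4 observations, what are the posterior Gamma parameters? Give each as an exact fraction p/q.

obs 1: x=6 → posterior Gamma(13, 15/4)
obs 2: x=0 → posterior Gamma(13, 19/4)
obs 3: x=6 → posterior Gamma(19, 23/4)
obs 4: x=1 → posterior Gamma(20, 27/4)

alpha=20, beta=27/4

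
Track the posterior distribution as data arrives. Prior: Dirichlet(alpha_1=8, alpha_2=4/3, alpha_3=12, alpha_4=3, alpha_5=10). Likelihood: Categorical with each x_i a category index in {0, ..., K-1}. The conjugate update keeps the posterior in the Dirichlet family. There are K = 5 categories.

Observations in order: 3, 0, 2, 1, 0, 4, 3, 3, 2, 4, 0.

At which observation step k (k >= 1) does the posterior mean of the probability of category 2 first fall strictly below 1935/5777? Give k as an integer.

k = 2

obs 1: x=3 → posterior Dirichlet(8, 4/3, 12, 4, 10)
obs 2: x=0 → posterior Dirichlet(9, 4/3, 12, 4, 10)
obs 3: x=2 → posterior Dirichlet(9, 4/3, 13, 4, 10)
obs 4: x=1 → posterior Dirichlet(9, 7/3, 13, 4, 10)
obs 5: x=0 → posterior Dirichlet(10, 7/3, 13, 4, 10)
obs 6: x=4 → posterior Dirichlet(10, 7/3, 13, 4, 11)
obs 7: x=3 → posterior Dirichlet(10, 7/3, 13, 5, 11)
obs 8: x=3 → posterior Dirichlet(10, 7/3, 13, 6, 11)
obs 9: x=2 → posterior Dirichlet(10, 7/3, 14, 6, 11)
obs 10: x=4 → posterior Dirichlet(10, 7/3, 14, 6, 12)
obs 11: x=0 → posterior Dirichlet(11, 7/3, 14, 6, 12)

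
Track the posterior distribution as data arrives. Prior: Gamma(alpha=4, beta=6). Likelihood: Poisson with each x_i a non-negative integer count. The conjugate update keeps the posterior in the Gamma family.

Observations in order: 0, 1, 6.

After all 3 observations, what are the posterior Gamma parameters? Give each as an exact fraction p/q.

obs 1: x=0 → posterior Gamma(4, 7)
obs 2: x=1 → posterior Gamma(5, 8)
obs 3: x=6 → posterior Gamma(11, 9)

alpha=11, beta=9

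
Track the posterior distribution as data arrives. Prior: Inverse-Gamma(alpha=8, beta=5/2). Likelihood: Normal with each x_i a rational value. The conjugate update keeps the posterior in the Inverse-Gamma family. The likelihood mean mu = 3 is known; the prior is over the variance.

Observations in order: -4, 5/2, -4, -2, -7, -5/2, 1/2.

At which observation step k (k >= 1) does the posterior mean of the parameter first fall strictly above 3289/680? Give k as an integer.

k = 3

obs 1: x=-4 → posterior Inverse-Gamma(17/2, 27)
obs 2: x=5/2 → posterior Inverse-Gamma(9, 217/8)
obs 3: x=-4 → posterior Inverse-Gamma(19/2, 413/8)
obs 4: x=-2 → posterior Inverse-Gamma(10, 513/8)
obs 5: x=-7 → posterior Inverse-Gamma(21/2, 913/8)
obs 6: x=-5/2 → posterior Inverse-Gamma(11, 517/4)
obs 7: x=1/2 → posterior Inverse-Gamma(23/2, 1059/8)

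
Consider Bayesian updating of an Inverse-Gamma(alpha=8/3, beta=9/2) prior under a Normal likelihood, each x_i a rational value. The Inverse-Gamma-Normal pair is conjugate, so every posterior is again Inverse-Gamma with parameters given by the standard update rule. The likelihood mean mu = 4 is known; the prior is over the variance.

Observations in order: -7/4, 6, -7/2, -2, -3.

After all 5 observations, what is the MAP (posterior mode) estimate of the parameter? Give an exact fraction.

obs 1: x=-7/4 → posterior Inverse-Gamma(19/6, 673/32)
obs 2: x=6 → posterior Inverse-Gamma(11/3, 737/32)
obs 3: x=-7/2 → posterior Inverse-Gamma(25/6, 1637/32)
obs 4: x=-2 → posterior Inverse-Gamma(14/3, 2213/32)
obs 5: x=-3 → posterior Inverse-Gamma(31/6, 2997/32)

243/16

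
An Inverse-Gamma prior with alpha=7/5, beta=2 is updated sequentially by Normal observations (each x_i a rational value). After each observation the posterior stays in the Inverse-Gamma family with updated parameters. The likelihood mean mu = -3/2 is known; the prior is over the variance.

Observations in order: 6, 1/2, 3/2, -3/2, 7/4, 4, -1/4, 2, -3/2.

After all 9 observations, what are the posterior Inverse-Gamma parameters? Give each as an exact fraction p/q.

obs 1: x=6 → posterior Inverse-Gamma(19/10, 241/8)
obs 2: x=1/2 → posterior Inverse-Gamma(12/5, 257/8)
obs 3: x=3/2 → posterior Inverse-Gamma(29/10, 293/8)
obs 4: x=-3/2 → posterior Inverse-Gamma(17/5, 293/8)
obs 5: x=7/4 → posterior Inverse-Gamma(39/10, 1341/32)
obs 6: x=4 → posterior Inverse-Gamma(22/5, 1825/32)
obs 7: x=-1/4 → posterior Inverse-Gamma(49/10, 925/16)
obs 8: x=2 → posterior Inverse-Gamma(27/5, 1023/16)
obs 9: x=-3/2 → posterior Inverse-Gamma(59/10, 1023/16)

alpha=59/10, beta=1023/16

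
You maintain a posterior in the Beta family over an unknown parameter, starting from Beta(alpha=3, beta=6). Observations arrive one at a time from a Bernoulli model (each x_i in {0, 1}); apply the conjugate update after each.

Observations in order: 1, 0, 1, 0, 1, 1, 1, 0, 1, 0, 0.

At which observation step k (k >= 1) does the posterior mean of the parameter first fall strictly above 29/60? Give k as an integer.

k = 7

obs 1: x=1 → posterior Beta(4, 6)
obs 2: x=0 → posterior Beta(4, 7)
obs 3: x=1 → posterior Beta(5, 7)
obs 4: x=0 → posterior Beta(5, 8)
obs 5: x=1 → posterior Beta(6, 8)
obs 6: x=1 → posterior Beta(7, 8)
obs 7: x=1 → posterior Beta(8, 8)
obs 8: x=0 → posterior Beta(8, 9)
obs 9: x=1 → posterior Beta(9, 9)
obs 10: x=0 → posterior Beta(9, 10)
obs 11: x=0 → posterior Beta(9, 11)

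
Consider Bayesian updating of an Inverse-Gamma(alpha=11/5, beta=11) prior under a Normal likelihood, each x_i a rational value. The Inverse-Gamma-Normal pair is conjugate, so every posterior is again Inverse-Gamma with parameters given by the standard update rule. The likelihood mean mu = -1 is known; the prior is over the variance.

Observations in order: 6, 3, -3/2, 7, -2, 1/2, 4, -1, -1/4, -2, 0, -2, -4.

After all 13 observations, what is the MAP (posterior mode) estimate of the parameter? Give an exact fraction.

15365/1552

obs 1: x=6 → posterior Inverse-Gamma(27/10, 71/2)
obs 2: x=3 → posterior Inverse-Gamma(16/5, 87/2)
obs 3: x=-3/2 → posterior Inverse-Gamma(37/10, 349/8)
obs 4: x=7 → posterior Inverse-Gamma(21/5, 605/8)
obs 5: x=-2 → posterior Inverse-Gamma(47/10, 609/8)
obs 6: x=1/2 → posterior Inverse-Gamma(26/5, 309/4)
obs 7: x=4 → posterior Inverse-Gamma(57/10, 359/4)
obs 8: x=-1 → posterior Inverse-Gamma(31/5, 359/4)
obs 9: x=-1/4 → posterior Inverse-Gamma(67/10, 2881/32)
obs 10: x=-2 → posterior Inverse-Gamma(36/5, 2897/32)
obs 11: x=0 → posterior Inverse-Gamma(77/10, 2913/32)
obs 12: x=-2 → posterior Inverse-Gamma(41/5, 2929/32)
obs 13: x=-4 → posterior Inverse-Gamma(87/10, 3073/32)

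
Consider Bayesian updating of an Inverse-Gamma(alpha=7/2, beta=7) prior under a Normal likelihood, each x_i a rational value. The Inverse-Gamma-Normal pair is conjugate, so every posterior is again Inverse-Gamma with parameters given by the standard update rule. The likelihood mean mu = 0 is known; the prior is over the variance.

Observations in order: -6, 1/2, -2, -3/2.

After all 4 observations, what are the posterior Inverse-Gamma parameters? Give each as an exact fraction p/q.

obs 1: x=-6 → posterior Inverse-Gamma(4, 25)
obs 2: x=1/2 → posterior Inverse-Gamma(9/2, 201/8)
obs 3: x=-2 → posterior Inverse-Gamma(5, 217/8)
obs 4: x=-3/2 → posterior Inverse-Gamma(11/2, 113/4)

alpha=11/2, beta=113/4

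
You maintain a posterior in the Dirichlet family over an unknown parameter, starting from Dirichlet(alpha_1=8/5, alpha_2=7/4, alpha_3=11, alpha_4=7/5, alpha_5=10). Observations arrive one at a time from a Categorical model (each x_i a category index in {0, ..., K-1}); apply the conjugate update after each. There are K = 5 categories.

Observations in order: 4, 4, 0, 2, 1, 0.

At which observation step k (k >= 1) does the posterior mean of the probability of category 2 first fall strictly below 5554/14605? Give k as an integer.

k = 6

obs 1: x=4 → posterior Dirichlet(8/5, 7/4, 11, 7/5, 11)
obs 2: x=4 → posterior Dirichlet(8/5, 7/4, 11, 7/5, 12)
obs 3: x=0 → posterior Dirichlet(13/5, 7/4, 11, 7/5, 12)
obs 4: x=2 → posterior Dirichlet(13/5, 7/4, 12, 7/5, 12)
obs 5: x=1 → posterior Dirichlet(13/5, 11/4, 12, 7/5, 12)
obs 6: x=0 → posterior Dirichlet(18/5, 11/4, 12, 7/5, 12)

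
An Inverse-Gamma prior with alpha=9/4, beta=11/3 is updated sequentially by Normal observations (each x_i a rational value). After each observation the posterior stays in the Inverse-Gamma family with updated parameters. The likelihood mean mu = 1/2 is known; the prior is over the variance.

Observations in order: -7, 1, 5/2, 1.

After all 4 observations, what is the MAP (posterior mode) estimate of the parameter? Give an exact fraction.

obs 1: x=-7 → posterior Inverse-Gamma(11/4, 763/24)
obs 2: x=1 → posterior Inverse-Gamma(13/4, 383/12)
obs 3: x=5/2 → posterior Inverse-Gamma(15/4, 407/12)
obs 4: x=1 → posterior Inverse-Gamma(17/4, 817/24)

817/126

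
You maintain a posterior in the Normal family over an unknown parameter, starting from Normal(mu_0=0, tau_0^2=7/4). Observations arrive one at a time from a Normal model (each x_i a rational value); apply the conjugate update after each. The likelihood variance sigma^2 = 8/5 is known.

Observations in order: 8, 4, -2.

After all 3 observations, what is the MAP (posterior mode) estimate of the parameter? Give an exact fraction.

obs 1: x=8 → posterior Normal(280/67, 56/67)
obs 2: x=4 → posterior Normal(70/17, 28/51)
obs 3: x=-2 → posterior Normal(350/137, 56/137)

350/137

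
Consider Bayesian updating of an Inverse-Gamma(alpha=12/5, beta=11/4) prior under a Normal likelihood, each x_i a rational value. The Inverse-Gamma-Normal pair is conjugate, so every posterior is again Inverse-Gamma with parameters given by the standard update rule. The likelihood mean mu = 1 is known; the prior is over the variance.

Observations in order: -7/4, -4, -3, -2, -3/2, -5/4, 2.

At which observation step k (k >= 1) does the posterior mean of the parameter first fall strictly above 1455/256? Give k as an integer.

k = 2

obs 1: x=-7/4 → posterior Inverse-Gamma(29/10, 209/32)
obs 2: x=-4 → posterior Inverse-Gamma(17/5, 609/32)
obs 3: x=-3 → posterior Inverse-Gamma(39/10, 865/32)
obs 4: x=-2 → posterior Inverse-Gamma(22/5, 1009/32)
obs 5: x=-3/2 → posterior Inverse-Gamma(49/10, 1109/32)
obs 6: x=-5/4 → posterior Inverse-Gamma(27/5, 595/16)
obs 7: x=2 → posterior Inverse-Gamma(59/10, 603/16)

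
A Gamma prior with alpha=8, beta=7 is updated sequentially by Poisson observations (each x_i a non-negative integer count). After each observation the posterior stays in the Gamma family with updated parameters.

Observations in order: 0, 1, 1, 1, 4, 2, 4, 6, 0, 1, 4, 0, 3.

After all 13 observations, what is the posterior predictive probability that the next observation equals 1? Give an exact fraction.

obs 1: x=0 → posterior Gamma(8, 8)
obs 2: x=1 → posterior Gamma(9, 9)
obs 3: x=1 → posterior Gamma(10, 10)
obs 4: x=1 → posterior Gamma(11, 11)
obs 5: x=4 → posterior Gamma(15, 12)
obs 6: x=2 → posterior Gamma(17, 13)
obs 7: x=4 → posterior Gamma(21, 14)
obs 8: x=6 → posterior Gamma(27, 15)
obs 9: x=0 → posterior Gamma(27, 16)
obs 10: x=1 → posterior Gamma(28, 17)
obs 11: x=4 → posterior Gamma(32, 18)
obs 12: x=0 → posterior Gamma(32, 19)
obs 13: x=3 → posterior Gamma(35, 20)

17179869184000000000000000000000000000000000000/56858653459301097060294126514405151601277796103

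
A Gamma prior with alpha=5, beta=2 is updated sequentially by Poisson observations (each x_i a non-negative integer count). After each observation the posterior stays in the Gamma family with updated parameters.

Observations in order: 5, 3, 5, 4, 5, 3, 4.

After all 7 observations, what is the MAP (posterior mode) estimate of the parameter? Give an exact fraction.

obs 1: x=5 → posterior Gamma(10, 3)
obs 2: x=3 → posterior Gamma(13, 4)
obs 3: x=5 → posterior Gamma(18, 5)
obs 4: x=4 → posterior Gamma(22, 6)
obs 5: x=5 → posterior Gamma(27, 7)
obs 6: x=3 → posterior Gamma(30, 8)
obs 7: x=4 → posterior Gamma(34, 9)

11/3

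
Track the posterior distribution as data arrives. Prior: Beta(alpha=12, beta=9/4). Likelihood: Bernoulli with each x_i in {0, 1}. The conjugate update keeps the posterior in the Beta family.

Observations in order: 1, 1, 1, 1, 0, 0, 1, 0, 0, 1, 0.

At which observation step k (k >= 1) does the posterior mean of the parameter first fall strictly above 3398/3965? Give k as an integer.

k = 2

obs 1: x=1 → posterior Beta(13, 9/4)
obs 2: x=1 → posterior Beta(14, 9/4)
obs 3: x=1 → posterior Beta(15, 9/4)
obs 4: x=1 → posterior Beta(16, 9/4)
obs 5: x=0 → posterior Beta(16, 13/4)
obs 6: x=0 → posterior Beta(16, 17/4)
obs 7: x=1 → posterior Beta(17, 17/4)
obs 8: x=0 → posterior Beta(17, 21/4)
obs 9: x=0 → posterior Beta(17, 25/4)
obs 10: x=1 → posterior Beta(18, 25/4)
obs 11: x=0 → posterior Beta(18, 29/4)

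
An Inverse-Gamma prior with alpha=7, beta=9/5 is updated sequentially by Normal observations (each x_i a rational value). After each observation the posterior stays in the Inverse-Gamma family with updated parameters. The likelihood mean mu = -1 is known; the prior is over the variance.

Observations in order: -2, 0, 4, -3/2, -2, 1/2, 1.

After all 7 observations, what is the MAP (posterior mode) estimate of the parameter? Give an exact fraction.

381/230

obs 1: x=-2 → posterior Inverse-Gamma(15/2, 23/10)
obs 2: x=0 → posterior Inverse-Gamma(8, 14/5)
obs 3: x=4 → posterior Inverse-Gamma(17/2, 153/10)
obs 4: x=-3/2 → posterior Inverse-Gamma(9, 617/40)
obs 5: x=-2 → posterior Inverse-Gamma(19/2, 637/40)
obs 6: x=1/2 → posterior Inverse-Gamma(10, 341/20)
obs 7: x=1 → posterior Inverse-Gamma(21/2, 381/20)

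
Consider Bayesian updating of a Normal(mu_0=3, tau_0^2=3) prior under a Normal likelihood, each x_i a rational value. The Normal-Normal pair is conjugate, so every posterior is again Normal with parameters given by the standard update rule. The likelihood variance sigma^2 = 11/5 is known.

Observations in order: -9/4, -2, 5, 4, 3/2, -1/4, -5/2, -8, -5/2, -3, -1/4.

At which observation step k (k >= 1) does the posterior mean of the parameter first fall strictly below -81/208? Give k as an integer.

obs 1: x=-9/4 → posterior Normal(-3/104, 33/26)
obs 2: x=-2 → posterior Normal(-3/4, 33/41)
obs 3: x=5 → posterior Normal(177/224, 33/56)
obs 4: x=4 → posterior Normal(417/284, 33/71)
obs 5: x=3/2 → posterior Normal(507/344, 33/86)
obs 6: x=-1/4 → posterior Normal(123/101, 33/101)
obs 7: x=-5/2 → posterior Normal(171/232, 33/116)
obs 8: x=-8 → posterior Normal(-69/262, 33/131)
obs 9: x=-5/2 → posterior Normal(-36/73, 33/146)
obs 10: x=-3 → posterior Normal(-117/161, 33/161)
obs 11: x=-1/4 → posterior Normal(-483/704, 3/16)

k = 2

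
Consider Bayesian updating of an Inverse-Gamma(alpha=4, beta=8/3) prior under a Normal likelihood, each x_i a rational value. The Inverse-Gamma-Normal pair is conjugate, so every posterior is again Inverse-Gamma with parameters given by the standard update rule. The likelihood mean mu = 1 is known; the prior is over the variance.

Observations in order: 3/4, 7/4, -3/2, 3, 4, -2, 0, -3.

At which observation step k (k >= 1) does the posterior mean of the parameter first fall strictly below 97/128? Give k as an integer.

obs 1: x=3/4 → posterior Inverse-Gamma(9/2, 259/96)
obs 2: x=7/4 → posterior Inverse-Gamma(5, 143/48)
obs 3: x=-3/2 → posterior Inverse-Gamma(11/2, 293/48)
obs 4: x=3 → posterior Inverse-Gamma(6, 389/48)
obs 5: x=4 → posterior Inverse-Gamma(13/2, 605/48)
obs 6: x=-2 → posterior Inverse-Gamma(7, 821/48)
obs 7: x=0 → posterior Inverse-Gamma(15/2, 845/48)
obs 8: x=-3 → posterior Inverse-Gamma(8, 1229/48)

k = 2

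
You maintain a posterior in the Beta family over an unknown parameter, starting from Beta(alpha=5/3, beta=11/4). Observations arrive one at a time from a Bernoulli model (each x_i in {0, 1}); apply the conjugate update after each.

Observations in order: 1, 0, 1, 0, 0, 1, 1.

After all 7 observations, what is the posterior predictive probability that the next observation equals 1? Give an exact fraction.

obs 1: x=1 → posterior Beta(8/3, 11/4)
obs 2: x=0 → posterior Beta(8/3, 15/4)
obs 3: x=1 → posterior Beta(11/3, 15/4)
obs 4: x=0 → posterior Beta(11/3, 19/4)
obs 5: x=0 → posterior Beta(11/3, 23/4)
obs 6: x=1 → posterior Beta(14/3, 23/4)
obs 7: x=1 → posterior Beta(17/3, 23/4)

68/137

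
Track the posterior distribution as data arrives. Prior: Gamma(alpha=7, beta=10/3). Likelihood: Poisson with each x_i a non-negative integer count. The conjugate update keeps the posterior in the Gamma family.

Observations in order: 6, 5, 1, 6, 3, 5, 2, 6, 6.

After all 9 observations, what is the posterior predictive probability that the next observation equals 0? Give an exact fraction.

obs 1: x=6 → posterior Gamma(13, 13/3)
obs 2: x=5 → posterior Gamma(18, 16/3)
obs 3: x=1 → posterior Gamma(19, 19/3)
obs 4: x=6 → posterior Gamma(25, 22/3)
obs 5: x=3 → posterior Gamma(28, 25/3)
obs 6: x=5 → posterior Gamma(33, 28/3)
obs 7: x=2 → posterior Gamma(35, 31/3)
obs 8: x=6 → posterior Gamma(41, 34/3)
obs 9: x=6 → posterior Gamma(47, 37/3)

50755256997114413015874653857166194509974187528254336455850513011180285933/1980704062856608439838598758400000000000000000000000000000000000000000000000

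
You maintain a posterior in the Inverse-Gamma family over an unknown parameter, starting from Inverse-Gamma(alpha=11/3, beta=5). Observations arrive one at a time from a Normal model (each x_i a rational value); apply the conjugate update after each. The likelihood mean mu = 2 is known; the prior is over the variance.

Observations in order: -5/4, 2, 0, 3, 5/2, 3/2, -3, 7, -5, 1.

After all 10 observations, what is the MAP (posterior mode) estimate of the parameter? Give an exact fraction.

6051/928

obs 1: x=-5/4 → posterior Inverse-Gamma(25/6, 329/32)
obs 2: x=2 → posterior Inverse-Gamma(14/3, 329/32)
obs 3: x=0 → posterior Inverse-Gamma(31/6, 393/32)
obs 4: x=3 → posterior Inverse-Gamma(17/3, 409/32)
obs 5: x=5/2 → posterior Inverse-Gamma(37/6, 413/32)
obs 6: x=3/2 → posterior Inverse-Gamma(20/3, 417/32)
obs 7: x=-3 → posterior Inverse-Gamma(43/6, 817/32)
obs 8: x=7 → posterior Inverse-Gamma(23/3, 1217/32)
obs 9: x=-5 → posterior Inverse-Gamma(49/6, 2001/32)
obs 10: x=1 → posterior Inverse-Gamma(26/3, 2017/32)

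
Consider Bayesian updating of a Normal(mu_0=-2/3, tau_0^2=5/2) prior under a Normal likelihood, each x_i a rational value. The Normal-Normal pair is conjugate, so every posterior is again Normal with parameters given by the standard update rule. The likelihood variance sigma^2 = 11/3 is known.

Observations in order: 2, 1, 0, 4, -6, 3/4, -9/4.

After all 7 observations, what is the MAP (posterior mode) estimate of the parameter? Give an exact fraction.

-133/762

obs 1: x=2 → posterior Normal(46/111, 55/37)
obs 2: x=1 → posterior Normal(7/12, 55/52)
obs 3: x=0 → posterior Normal(91/201, 55/67)
obs 4: x=4 → posterior Normal(271/246, 55/82)
obs 5: x=-6 → posterior Normal(1/291, 55/97)
obs 6: x=3/4 → posterior Normal(139/1344, 55/112)
obs 7: x=-9/4 → posterior Normal(-133/762, 55/127)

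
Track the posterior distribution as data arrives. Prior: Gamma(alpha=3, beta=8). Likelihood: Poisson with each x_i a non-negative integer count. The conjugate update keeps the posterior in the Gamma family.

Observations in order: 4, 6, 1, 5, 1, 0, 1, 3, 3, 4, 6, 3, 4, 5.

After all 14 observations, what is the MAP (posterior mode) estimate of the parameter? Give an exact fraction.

24/11

obs 1: x=4 → posterior Gamma(7, 9)
obs 2: x=6 → posterior Gamma(13, 10)
obs 3: x=1 → posterior Gamma(14, 11)
obs 4: x=5 → posterior Gamma(19, 12)
obs 5: x=1 → posterior Gamma(20, 13)
obs 6: x=0 → posterior Gamma(20, 14)
obs 7: x=1 → posterior Gamma(21, 15)
obs 8: x=3 → posterior Gamma(24, 16)
obs 9: x=3 → posterior Gamma(27, 17)
obs 10: x=4 → posterior Gamma(31, 18)
obs 11: x=6 → posterior Gamma(37, 19)
obs 12: x=3 → posterior Gamma(40, 20)
obs 13: x=4 → posterior Gamma(44, 21)
obs 14: x=5 → posterior Gamma(49, 22)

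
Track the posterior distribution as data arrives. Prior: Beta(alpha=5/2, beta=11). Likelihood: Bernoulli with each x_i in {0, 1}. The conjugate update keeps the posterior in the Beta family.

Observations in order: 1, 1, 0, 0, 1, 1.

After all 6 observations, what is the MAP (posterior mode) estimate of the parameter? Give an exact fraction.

obs 1: x=1 → posterior Beta(7/2, 11)
obs 2: x=1 → posterior Beta(9/2, 11)
obs 3: x=0 → posterior Beta(9/2, 12)
obs 4: x=0 → posterior Beta(9/2, 13)
obs 5: x=1 → posterior Beta(11/2, 13)
obs 6: x=1 → posterior Beta(13/2, 13)

11/35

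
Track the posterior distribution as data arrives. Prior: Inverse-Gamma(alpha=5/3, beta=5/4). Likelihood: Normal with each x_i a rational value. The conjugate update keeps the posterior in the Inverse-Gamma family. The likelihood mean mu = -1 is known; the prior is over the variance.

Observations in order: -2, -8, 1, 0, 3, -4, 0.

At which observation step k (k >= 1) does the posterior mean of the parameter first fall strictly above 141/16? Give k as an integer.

k = 2

obs 1: x=-2 → posterior Inverse-Gamma(13/6, 7/4)
obs 2: x=-8 → posterior Inverse-Gamma(8/3, 105/4)
obs 3: x=1 → posterior Inverse-Gamma(19/6, 113/4)
obs 4: x=0 → posterior Inverse-Gamma(11/3, 115/4)
obs 5: x=3 → posterior Inverse-Gamma(25/6, 147/4)
obs 6: x=-4 → posterior Inverse-Gamma(14/3, 165/4)
obs 7: x=0 → posterior Inverse-Gamma(31/6, 167/4)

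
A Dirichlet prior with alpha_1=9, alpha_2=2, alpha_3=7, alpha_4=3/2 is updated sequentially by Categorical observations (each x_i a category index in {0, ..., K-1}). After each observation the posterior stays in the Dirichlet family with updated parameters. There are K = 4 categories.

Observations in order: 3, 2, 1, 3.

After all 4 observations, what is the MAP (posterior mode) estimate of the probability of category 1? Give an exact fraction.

obs 1: x=3 → posterior Dirichlet(9, 2, 7, 5/2)
obs 2: x=2 → posterior Dirichlet(9, 2, 8, 5/2)
obs 3: x=1 → posterior Dirichlet(9, 3, 8, 5/2)
obs 4: x=3 → posterior Dirichlet(9, 3, 8, 7/2)

4/39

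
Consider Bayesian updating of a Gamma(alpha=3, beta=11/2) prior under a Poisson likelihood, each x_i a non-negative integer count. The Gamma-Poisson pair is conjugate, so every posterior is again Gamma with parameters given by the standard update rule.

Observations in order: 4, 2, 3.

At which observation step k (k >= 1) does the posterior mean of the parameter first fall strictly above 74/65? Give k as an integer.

k = 2

obs 1: x=4 → posterior Gamma(7, 13/2)
obs 2: x=2 → posterior Gamma(9, 15/2)
obs 3: x=3 → posterior Gamma(12, 17/2)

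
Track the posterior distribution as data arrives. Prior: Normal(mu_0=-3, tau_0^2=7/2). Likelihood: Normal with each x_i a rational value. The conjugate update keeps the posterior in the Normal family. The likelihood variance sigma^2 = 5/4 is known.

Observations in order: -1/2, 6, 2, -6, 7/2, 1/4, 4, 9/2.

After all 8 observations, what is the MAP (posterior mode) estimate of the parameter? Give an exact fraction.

355/234

obs 1: x=-1/2 → posterior Normal(-22/19, 35/38)
obs 2: x=6 → posterior Normal(62/33, 35/66)
obs 3: x=2 → posterior Normal(90/47, 35/94)
obs 4: x=-6 → posterior Normal(6/61, 35/122)
obs 5: x=7/2 → posterior Normal(11/15, 7/30)
obs 6: x=1/4 → posterior Normal(117/178, 35/178)
obs 7: x=4 → posterior Normal(229/206, 35/206)
obs 8: x=9/2 → posterior Normal(355/234, 35/234)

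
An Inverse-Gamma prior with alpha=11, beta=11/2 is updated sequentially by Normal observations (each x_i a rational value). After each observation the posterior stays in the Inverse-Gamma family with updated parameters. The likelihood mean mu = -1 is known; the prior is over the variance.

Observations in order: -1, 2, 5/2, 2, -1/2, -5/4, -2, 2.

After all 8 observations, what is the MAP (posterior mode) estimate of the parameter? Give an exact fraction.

825/512

obs 1: x=-1 → posterior Inverse-Gamma(23/2, 11/2)
obs 2: x=2 → posterior Inverse-Gamma(12, 10)
obs 3: x=5/2 → posterior Inverse-Gamma(25/2, 129/8)
obs 4: x=2 → posterior Inverse-Gamma(13, 165/8)
obs 5: x=-1/2 → posterior Inverse-Gamma(27/2, 83/4)
obs 6: x=-5/4 → posterior Inverse-Gamma(14, 665/32)
obs 7: x=-2 → posterior Inverse-Gamma(29/2, 681/32)
obs 8: x=2 → posterior Inverse-Gamma(15, 825/32)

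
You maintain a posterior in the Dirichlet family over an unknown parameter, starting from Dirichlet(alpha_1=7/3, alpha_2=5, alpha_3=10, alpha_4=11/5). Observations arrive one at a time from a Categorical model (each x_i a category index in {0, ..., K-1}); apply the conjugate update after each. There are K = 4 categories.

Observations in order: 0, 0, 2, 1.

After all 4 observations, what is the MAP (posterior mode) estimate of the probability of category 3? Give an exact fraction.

18/293

obs 1: x=0 → posterior Dirichlet(10/3, 5, 10, 11/5)
obs 2: x=0 → posterior Dirichlet(13/3, 5, 10, 11/5)
obs 3: x=2 → posterior Dirichlet(13/3, 5, 11, 11/5)
obs 4: x=1 → posterior Dirichlet(13/3, 6, 11, 11/5)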